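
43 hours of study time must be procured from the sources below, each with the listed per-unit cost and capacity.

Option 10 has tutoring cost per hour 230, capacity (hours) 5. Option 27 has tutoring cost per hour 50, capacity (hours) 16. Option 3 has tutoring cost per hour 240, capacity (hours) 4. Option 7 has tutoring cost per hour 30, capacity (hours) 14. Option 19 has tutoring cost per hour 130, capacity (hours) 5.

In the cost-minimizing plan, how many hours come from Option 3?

3

Cheapest first:
Take 14 from Option 7 at 30 → need 29 more.
Option 27 (50): use full 16 → 13 hours to go.
Option 19 (130): use full 5 → 8 hours to go.
Option 10 at 230: take all 5 hours → 3 still needed.
Take 3 from Option 3 at 240 to finish.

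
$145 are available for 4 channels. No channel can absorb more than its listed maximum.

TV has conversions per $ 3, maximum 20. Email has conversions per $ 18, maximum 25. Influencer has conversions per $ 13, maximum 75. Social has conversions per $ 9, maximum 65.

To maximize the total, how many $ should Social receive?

45

Highest conversions per $ first: Email 18 > Influencer 13 > Social 9 > TV 3.
Email takes 25 to reach its cap of 25 — 120 left.
Influencer takes 75 to reach its cap of 75 — 45 left.
Only 45 left; Social takes them to reach 45.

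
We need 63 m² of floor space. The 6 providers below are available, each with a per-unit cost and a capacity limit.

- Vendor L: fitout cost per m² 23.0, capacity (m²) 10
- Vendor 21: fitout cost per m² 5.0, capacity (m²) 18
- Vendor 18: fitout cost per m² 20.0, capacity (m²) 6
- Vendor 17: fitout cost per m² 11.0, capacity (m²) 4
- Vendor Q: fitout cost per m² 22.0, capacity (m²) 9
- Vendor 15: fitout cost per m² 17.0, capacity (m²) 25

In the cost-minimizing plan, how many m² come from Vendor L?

1

Cheapest first:
Vendor 21 (5.0): use full 18 ; 45 m² to go.
Take 4 from Vendor 17 at 11.0 ; need 41 more.
Vendor 15 at 17.0: take all 25 m² ; 16 still needed.
Take 6 from Vendor 18 at 20.0 ; need 10 more.
Take 9 from Vendor Q at 22.0 ; need 1 more.
Vendor L at 23.0: take 1 of its 10 ; requirement met.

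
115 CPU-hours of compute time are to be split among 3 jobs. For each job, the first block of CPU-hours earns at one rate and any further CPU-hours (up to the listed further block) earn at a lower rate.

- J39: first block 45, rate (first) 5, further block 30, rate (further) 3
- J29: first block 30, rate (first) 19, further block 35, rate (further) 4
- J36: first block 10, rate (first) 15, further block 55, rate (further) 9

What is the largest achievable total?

Order all 6 blocks by rate: J29/T1 19 > J36/T1 15 > J36/T2 9 > J39/T1 5 > J29/T2 4 > J39/T2 3.
J29/T1 (19): +30 — 85 left.
J36 T1 at 15: fill all 10 — 75 left.
Fill J36 T2 block (55 at 9) — 20 left.
J39 T1 at 5: only 20 left, fill 20.
Total = 19×30 + 15×10 + 9×55 + 5×20 = 1315.

1315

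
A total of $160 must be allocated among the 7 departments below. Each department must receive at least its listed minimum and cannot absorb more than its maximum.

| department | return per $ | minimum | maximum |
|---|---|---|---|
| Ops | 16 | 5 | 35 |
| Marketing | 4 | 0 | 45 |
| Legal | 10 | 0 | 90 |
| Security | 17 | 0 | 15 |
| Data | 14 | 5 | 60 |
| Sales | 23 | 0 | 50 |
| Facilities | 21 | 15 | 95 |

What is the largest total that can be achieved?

3380

Meeting every minimum uses 5+0+0+0+5+0+15 = 25 $, leaving 135.
Rank by return per $: Sales 23 > Facilities 21 > Security 17 > Ops 16 > Data 14 > Legal 10 > Marketing 4.
Sales takes 50 more to reach its cap of 50 ; 85 left.
Give Facilities 80 more to hit its cap of 95 ; 5 left.
Only 5 left; Security takes them to reach 5.
Total = 16×5 + 17×5 + 14×5 + 23×50 + 21×95 = 3380.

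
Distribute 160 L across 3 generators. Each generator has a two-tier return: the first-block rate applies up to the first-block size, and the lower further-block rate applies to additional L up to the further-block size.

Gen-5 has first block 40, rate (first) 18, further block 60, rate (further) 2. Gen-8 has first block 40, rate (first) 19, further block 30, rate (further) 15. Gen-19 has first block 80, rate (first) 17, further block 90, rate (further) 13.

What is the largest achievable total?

Treat each block as its own option and order by rate: Gen-8/tier1 19 > Gen-5/tier1 18 > Gen-19/tier1 17 > Gen-8/tier2 15 > Gen-19/tier2 13 > Gen-5/tier2 2.
Gen-8 tier1 at 19: fill all 40 → 120 left.
Gen-5 tier1 at 18: fill all 40 → 80 left.
Fill Gen-19 tier1 block (80 at 17) → 0 left.
Total = 19×40 + 18×40 + 17×80 = 2840.

2840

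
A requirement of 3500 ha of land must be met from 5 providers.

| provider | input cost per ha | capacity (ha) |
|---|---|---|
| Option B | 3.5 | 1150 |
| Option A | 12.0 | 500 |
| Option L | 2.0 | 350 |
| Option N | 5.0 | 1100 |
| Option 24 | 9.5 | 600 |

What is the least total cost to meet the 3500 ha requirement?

Fill from the cheapest provider first.
Option L at 2.0: take all 350 ha ; 3150 still needed.
Option B (3.5): use full 1150 ; 2000 ha to go.
Option N at 5.0: take all 1100 ha ; 900 still needed.
Option 24 at 9.5: take all 600 ha ; 300 still needed.
Option A at 12.0: take 300 of its 500 ; requirement met.
Cost = 350×2.0 + 1150×3.5 + 1100×5.0 + 600×9.5 + 300×12.0 = 19525.

19525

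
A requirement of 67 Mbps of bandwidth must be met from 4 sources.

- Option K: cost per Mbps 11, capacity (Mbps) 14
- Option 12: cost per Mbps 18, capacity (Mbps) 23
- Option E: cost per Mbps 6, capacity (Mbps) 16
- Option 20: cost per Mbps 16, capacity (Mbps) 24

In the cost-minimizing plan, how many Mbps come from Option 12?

Use sources in increasing cost order.
Take 16 from Option E at 6 → need 51 more.
Take 14 from Option K at 11 → need 37 more.
Option 20 (16): use full 24 → 13 Mbps to go.
Option 12 at 18: take 13 of its 23 → requirement met.

13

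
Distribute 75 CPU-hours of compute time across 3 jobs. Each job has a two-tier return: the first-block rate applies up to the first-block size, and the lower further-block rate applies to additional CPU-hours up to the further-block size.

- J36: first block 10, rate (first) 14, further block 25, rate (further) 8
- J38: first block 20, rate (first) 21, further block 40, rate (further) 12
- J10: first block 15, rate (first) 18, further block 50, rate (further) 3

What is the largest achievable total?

Treat each block as its own option and order by rate: J38/T1 21 > J10/T1 18 > J36/T1 14 > J38/T2 12 > J36/T2 8 > J10/T2 3.
Fill J38 T1 block (20 at 21) ; 55 left.
J10 T1 at 18: fill all 15 ; 40 left.
J36 T1 at 14: fill all 10 ; 30 left.
30 remain; put them into J38 T2 at 12.
Total = 21×20 + 18×15 + 14×10 + 12×30 = 1190.

1190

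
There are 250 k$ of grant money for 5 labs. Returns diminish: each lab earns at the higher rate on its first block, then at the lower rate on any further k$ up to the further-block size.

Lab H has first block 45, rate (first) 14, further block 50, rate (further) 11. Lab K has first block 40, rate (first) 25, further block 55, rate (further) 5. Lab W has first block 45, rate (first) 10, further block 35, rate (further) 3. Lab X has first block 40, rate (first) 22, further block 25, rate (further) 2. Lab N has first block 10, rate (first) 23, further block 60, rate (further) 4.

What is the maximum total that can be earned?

Rank every tier by rate: Lab K/tier1 25 > Lab N/tier1 23 > Lab X/tier1 22 > Lab H/tier1 14 > Lab H/tier2 11 > Lab W/tier1 10 > Lab K/tier2 5 > Lab N/tier2 4 > Lab W/tier2 3 > Lab X/tier2 2.
Lab K/tier1 (25): +40 ; 210 left.
Fill Lab N tier1 block (10 at 23) ; 200 left.
Fill Lab X tier1 block (40 at 22) ; 160 left.
Lab H/tier1 (14): +45 ; 115 left.
Lab H/tier2 (11): +50 ; 65 left.
Lab W/tier1 (10): +45 ; 20 left.
Lab K tier2 at 5: only 20 left, fill 20.
Total = 25×40 + 23×10 + 22×40 + 14×45 + 11×50 + 10×45 + 5×20 = 3840.

3840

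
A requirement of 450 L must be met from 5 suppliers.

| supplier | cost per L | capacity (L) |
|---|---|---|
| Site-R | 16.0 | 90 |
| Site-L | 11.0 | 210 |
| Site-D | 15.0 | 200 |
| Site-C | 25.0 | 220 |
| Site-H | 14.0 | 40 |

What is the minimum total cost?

Use suppliers in increasing cost order.
Take 210 from Site-L at 11.0 ; need 240 more.
Site-H (14.0): use full 40 ; 200 L to go.
Site-D (15.0): use full 200 ; 0 L to go.
Site-R, Site-C: unused.
Cost = 210×11.0 + 40×14.0 + 200×15.0 = 5870.

5870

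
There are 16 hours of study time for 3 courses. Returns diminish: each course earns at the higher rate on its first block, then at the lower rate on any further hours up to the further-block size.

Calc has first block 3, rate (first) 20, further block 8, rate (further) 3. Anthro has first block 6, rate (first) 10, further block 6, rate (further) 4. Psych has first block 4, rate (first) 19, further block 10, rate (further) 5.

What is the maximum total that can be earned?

211

Treat each block as its own option and order by rate: Calc/first 20 > Psych/first 19 > Anthro/first 10 > Psych/second 5 > Anthro/second 4 > Calc/second 3.
Fill Calc first block (3 at 20) — 13 left.
Psych first at 19: fill all 4 — 9 left.
Anthro first at 10: fill all 6 — 3 left.
3 remain; put them into Psych second at 5.
Total = 20×3 + 19×4 + 10×6 + 5×3 = 211.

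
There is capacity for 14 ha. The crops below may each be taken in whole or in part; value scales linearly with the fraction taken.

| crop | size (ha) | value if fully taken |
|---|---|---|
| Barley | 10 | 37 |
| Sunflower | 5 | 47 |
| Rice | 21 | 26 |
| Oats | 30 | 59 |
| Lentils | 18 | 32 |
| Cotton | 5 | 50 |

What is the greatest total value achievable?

Rank by value-to-size ratio: Cotton 50/5≈10, Sunflower 47/5≈9.4, Barley 37/10≈3.7, Oats 59/30≈1.97, Lentils 32/18≈1.78, Rice 26/21≈1.24.
All 5 ha of Cotton fit (value 50) — 9 remain.
Take all of Sunflower (5 ha, value 47) — 4 ha left.
4 ha left: a 4/10 share of Barley gives 37×4/10 = 14.8.
Total value = 111.8.

111.8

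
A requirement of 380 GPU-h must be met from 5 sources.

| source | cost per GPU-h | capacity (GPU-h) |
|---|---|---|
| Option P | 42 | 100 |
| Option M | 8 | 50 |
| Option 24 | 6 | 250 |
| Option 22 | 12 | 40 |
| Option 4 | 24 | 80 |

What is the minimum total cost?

3340

Cheapest first:
Option 24 (6): use full 250 — 130 GPU-h to go.
Option M (8): use full 50 — 80 GPU-h to go.
Option 22 (12): use full 40 — 40 GPU-h to go.
Option 4 at 24: take 40 of its 80 — requirement met.
Option P: unused.
Cost = 250×6 + 50×8 + 40×12 + 40×24 = 3340.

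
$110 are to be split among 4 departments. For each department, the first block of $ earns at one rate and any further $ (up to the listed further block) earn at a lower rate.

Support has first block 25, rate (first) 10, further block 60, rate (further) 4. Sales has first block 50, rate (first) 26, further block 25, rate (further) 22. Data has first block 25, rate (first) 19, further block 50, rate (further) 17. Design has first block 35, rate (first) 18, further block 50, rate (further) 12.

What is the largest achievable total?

2505

Rank every tier by rate: Sales/first 26 > Sales/second 22 > Data/first 19 > Design/first 18 > Data/second 17 > Design/second 12 > Support/first 10 > Support/second 4.
Sales/first (26): +50 — 60 left.
Sales second at 22: fill all 25 — 35 left.
Data first at 19: fill all 25 — 10 left.
10 remain; put them into Design first at 18.
Total = 26×50 + 22×25 + 19×25 + 18×10 = 2505.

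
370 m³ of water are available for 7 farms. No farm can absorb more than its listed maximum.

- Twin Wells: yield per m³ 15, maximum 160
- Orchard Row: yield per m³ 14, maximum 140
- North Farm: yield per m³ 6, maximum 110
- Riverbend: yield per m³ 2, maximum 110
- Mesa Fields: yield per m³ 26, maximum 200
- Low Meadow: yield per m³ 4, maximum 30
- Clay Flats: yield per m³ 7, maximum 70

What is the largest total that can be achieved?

Order the farms by yield per m³: Mesa Fields 26 > Twin Wells 15 > Orchard Row 14 > Clay Flats 7 > North Farm 6 > Low Meadow 4 > Riverbend 2.
Mesa Fields takes 200 to reach its cap of 200 — 170 left.
Give Twin Wells 160 to hit its cap of 160 — 10 left.
Orchard Row has room for 140 but only 10 remain, so it gets 10.
Total = 15×160 + 14×10 + 26×200 = 7740.

7740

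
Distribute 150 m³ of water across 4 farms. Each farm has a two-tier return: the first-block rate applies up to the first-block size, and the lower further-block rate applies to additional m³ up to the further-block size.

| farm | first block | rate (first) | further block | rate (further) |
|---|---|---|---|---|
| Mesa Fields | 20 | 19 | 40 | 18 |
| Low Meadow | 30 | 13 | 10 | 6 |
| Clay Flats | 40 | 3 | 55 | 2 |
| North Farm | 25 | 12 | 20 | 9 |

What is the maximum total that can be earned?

Treat each block as its own option and order by rate: Mesa Fields/tier1 19 > Mesa Fields/tier2 18 > Low Meadow/tier1 13 > North Farm/tier1 12 > North Farm/tier2 9 > Low Meadow/tier2 6 > Clay Flats/tier1 3 > Clay Flats/tier2 2.
Mesa Fields/tier1 (19): +20 — 130 left.
Fill Mesa Fields tier2 block (40 at 18) — 90 left.
Low Meadow/tier1 (13): +30 — 60 left.
North Farm tier1 at 12: fill all 25 — 35 left.
Fill North Farm tier2 block (20 at 9) — 15 left.
Low Meadow tier2 at 6: fill all 10 — 5 left.
Clay Flats tier1 at 3: only 5 left, fill 5.
Total = 19×20 + 18×40 + 13×30 + 12×25 + 9×20 + 6×10 + 3×5 = 2045.

2045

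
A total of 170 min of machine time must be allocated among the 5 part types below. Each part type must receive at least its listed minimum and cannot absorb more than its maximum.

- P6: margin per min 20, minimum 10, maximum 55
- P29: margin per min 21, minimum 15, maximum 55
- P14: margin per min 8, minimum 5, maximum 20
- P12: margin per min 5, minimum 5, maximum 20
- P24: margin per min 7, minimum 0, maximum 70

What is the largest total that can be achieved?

Meeting every minimum uses 10+15+5+5+0 = 35 min, leaving 135.
Rank by margin per min: P29 21 > P6 20 > P14 8 > P24 7 > P12 5.
P29 takes 40 more to reach its cap of 55 — 95 left.
P6: +45 to 55 (cap) — 50 left.
P14 takes 15 more to reach its cap of 20 — 35 left.
P24 has room for 70 more but only 35 remain, so it gets 35.
Total = 20×55 + 21×55 + 8×20 + 5×5 + 7×35 = 2685.

2685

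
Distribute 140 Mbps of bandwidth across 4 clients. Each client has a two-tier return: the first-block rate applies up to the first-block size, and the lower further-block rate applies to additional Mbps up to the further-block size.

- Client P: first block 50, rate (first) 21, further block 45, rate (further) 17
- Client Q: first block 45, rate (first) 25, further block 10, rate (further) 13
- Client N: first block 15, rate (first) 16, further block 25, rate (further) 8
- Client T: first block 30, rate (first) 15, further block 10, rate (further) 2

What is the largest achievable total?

2940

Treat each block as its own option and order by rate: Client Q/first 25 > Client P/first 21 > Client P/second 17 > Client N/first 16 > Client T/first 15 > Client Q/second 13 > Client N/second 8 > Client T/second 2.
Fill Client Q first block (45 at 25) → 95 left.
Fill Client P first block (50 at 21) → 45 left.
Client P second at 17: fill all 45 → 0 left.
Total = 25×45 + 21×50 + 17×45 = 2940.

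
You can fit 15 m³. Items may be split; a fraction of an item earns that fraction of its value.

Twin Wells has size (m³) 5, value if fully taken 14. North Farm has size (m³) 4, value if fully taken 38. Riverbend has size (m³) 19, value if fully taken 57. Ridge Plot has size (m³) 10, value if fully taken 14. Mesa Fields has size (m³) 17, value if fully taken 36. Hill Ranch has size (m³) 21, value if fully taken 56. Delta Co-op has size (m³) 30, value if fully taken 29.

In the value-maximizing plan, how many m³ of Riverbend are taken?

11

Rank by value-to-size ratio: North Farm 38/4≈9.5, Riverbend 57/19≈3, Twin Wells 14/5≈2.8, Hill Ranch 56/21≈2.67, Mesa Fields 36/17≈2.12, Ridge Plot 14/10≈1.4, Delta Co-op 29/30≈0.967.
Take all of North Farm (4 m³, value 38) → 11 m³ left.
Only 11 m³ remain; take 11/19 of Riverbend for value 57×11/19 = 33.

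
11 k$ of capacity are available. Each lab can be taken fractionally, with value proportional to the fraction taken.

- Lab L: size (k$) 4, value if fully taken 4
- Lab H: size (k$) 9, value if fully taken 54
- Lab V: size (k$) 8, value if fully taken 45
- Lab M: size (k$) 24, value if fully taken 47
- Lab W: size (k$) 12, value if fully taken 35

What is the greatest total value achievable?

65.25

Best value per unit of size first: Lab H 54/9≈6, Lab V 45/8≈5.62, Lab W 35/12≈2.92, Lab M 47/24≈1.96, Lab L 4/4≈1.
Lab H: take in full, 9 k$ for value 54 — 2 left.
Fill the last 2 k$ with part of Lab V: 2/8 of it earns 11.25.
Total value = 65.25.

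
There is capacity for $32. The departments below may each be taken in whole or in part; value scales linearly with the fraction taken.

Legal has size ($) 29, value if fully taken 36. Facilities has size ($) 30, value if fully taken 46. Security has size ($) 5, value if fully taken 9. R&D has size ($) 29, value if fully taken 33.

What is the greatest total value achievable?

50.4

Best value per unit of size first: Security 9/5≈1.8, Facilities 46/30≈1.53, Legal 36/29≈1.24, R&D 33/29≈1.14.
Security: take in full, 5 $ for value 9 — 27 left.
Fill the last 27 $ with part of Facilities: 27/30 of it earns 41.4.
Total value = 50.4.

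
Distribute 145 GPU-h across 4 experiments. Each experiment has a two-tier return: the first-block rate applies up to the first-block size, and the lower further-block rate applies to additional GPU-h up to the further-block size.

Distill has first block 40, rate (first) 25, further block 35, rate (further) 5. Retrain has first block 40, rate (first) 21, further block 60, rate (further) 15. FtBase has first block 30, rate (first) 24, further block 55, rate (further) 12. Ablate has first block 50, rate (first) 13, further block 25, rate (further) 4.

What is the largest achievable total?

3085

Treat each block as its own option and order by rate: Distill/first 25 > FtBase/first 24 > Retrain/first 21 > Retrain/second 15 > Ablate/first 13 > FtBase/second 12 > Distill/second 5 > Ablate/second 4.
Distill first at 25: fill all 40 — 105 left.
FtBase first at 24: fill all 30 — 75 left.
Retrain first at 21: fill all 40 — 35 left.
35 remain; put them into Retrain second at 15.
Total = 25×40 + 24×30 + 21×40 + 15×35 = 3085.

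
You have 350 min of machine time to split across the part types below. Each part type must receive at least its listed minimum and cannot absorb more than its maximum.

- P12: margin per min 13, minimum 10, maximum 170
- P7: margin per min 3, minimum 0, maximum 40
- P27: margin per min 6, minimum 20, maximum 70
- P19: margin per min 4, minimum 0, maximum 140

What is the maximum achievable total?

Meeting every minimum uses 10+0+20+0 = 30 min, leaving 320.
Order the part types by margin per min: P12 13 > P27 6 > P19 4 > P7 3.
P12: +160 to 170 (cap) ; 160 left.
P27 takes 50 more to reach its cap of 70 ; 110 left.
P19: +110 (room for 140) → 110. Pool exhausted.
Total = 13×170 + 6×70 + 4×110 = 3070.

3070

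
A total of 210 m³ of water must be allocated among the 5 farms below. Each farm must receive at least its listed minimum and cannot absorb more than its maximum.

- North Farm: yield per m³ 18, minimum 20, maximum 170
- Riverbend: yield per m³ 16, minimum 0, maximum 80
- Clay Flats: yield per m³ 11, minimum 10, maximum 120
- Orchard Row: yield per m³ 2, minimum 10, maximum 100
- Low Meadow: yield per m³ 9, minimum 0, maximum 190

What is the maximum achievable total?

Meeting every minimum uses 20+0+10+10+0 = 40 m³, leaving 170.
Rank by yield per m³: North Farm 18 > Riverbend 16 > Clay Flats 11 > Low Meadow 9 > Orchard Row 2.
North Farm: +150 to 170 (cap) — 20 left.
Riverbend: +20 (room for 80) → 20. Pool exhausted.
Total = 18×170 + 16×20 + 11×10 + 2×10 = 3510.

3510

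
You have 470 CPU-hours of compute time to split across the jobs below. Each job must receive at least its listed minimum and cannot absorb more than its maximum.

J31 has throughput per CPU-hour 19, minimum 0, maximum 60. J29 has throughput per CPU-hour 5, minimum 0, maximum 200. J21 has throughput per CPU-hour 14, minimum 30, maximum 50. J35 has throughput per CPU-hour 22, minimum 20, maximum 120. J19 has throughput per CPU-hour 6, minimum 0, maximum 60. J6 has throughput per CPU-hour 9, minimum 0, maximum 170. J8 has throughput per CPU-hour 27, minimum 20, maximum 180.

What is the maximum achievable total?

Meeting every minimum uses 0+0+30+20+0+0+20 = 70 CPU-hours, leaving 400.
Order the jobs by throughput per CPU-hour: J8 27 > J35 22 > J31 19 > J21 14 > J6 9 > J19 6 > J29 5.
Give J8 160 more to hit its cap of 180 → 240 left.
J35: +100 to 120 (cap) → 140 left.
J31: +60 to 60 (cap) → 80 left.
J21 takes 20 more to reach its cap of 50 → 60 left.
J6: +60 (room for 170) → 60. Pool exhausted.
Total = 19×60 + 14×50 + 22×120 + 9×60 + 27×180 = 9880.

9880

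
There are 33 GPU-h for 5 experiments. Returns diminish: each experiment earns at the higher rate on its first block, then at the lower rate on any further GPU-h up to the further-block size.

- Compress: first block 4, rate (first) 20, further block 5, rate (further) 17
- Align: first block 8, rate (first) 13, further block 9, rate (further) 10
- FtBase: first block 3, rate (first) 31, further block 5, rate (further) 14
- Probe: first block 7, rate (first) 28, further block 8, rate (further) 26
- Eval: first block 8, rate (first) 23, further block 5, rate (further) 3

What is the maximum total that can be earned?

812

Order all 10 blocks by rate: FtBase/first 31 > Probe/first 28 > Probe/second 26 > Eval/first 23 > Compress/first 20 > Compress/second 17 > FtBase/second 14 > Align/first 13 > Align/second 10 > Eval/second 3.
FtBase first at 31: fill all 3 → 30 left.
Fill Probe first block (7 at 28) → 23 left.
Fill Probe second block (8 at 26) → 15 left.
Fill Eval first block (8 at 23) → 7 left.
Compress/first (20): +4 → 3 left.
Compress/second: +3 of 5 at 17; pool empty.
Total = 31×3 + 28×7 + 26×8 + 23×8 + 20×4 + 17×3 = 812.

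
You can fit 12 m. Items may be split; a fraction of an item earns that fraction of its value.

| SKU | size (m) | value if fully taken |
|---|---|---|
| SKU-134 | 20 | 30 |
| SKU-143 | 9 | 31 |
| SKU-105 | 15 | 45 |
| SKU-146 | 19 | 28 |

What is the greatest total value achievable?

40

Sort by value density: SKU-143 31/9≈3.44, SKU-105 45/15≈3, SKU-134 30/20≈1.5, SKU-146 28/19≈1.47.
SKU-143: take in full, 9 m for value 31 — 3 left.
Only 3 m remain; take 3/15 of SKU-105 for value 45×3/15 = 9.
Total value = 40.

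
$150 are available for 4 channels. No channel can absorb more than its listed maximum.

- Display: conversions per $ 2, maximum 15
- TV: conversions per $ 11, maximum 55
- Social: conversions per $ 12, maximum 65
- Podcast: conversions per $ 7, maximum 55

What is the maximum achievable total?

Order the channels by conversions per $: Social 12 > TV 11 > Podcast 7 > Display 2.
Social takes 65 to reach its cap of 65 → 85 left.
TV takes 55 to reach its cap of 55 → 30 left.
Podcast has room for 55 but only 30 remain, so it gets 30.
Total = 11×55 + 12×65 + 7×30 = 1595.

1595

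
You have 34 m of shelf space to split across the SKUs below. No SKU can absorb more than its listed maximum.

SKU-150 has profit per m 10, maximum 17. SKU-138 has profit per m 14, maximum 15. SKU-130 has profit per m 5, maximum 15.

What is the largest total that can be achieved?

390

Highest profit per m first: SKU-138 14 > SKU-150 10 > SKU-130 5.
Give SKU-138 15 to hit its cap of 15 → 19 left.
SKU-150: +17 to 17 (cap) → 2 left.
SKU-130 has room for 15 but only 2 remain, so it gets 2.
Total = 10×17 + 14×15 + 5×2 = 390.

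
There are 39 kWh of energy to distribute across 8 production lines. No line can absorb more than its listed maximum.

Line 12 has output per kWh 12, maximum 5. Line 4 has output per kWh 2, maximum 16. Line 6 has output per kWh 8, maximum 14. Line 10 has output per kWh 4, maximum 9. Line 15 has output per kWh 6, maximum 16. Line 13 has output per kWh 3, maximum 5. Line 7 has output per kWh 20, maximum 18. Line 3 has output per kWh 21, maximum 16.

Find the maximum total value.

756

Rank by output per kWh: Line 3 21 > Line 7 20 > Line 12 12 > Line 6 8 > Line 15 6 > Line 10 4 > Line 13 3 > Line 4 2.
Line 3: +16 to 16 (cap) — 23 left.
Line 7 takes 18 to reach its cap of 18 — 5 left.
Line 12: +5 to 5 (cap) — 0 left.
Total = 12×5 + 20×18 + 21×16 = 756.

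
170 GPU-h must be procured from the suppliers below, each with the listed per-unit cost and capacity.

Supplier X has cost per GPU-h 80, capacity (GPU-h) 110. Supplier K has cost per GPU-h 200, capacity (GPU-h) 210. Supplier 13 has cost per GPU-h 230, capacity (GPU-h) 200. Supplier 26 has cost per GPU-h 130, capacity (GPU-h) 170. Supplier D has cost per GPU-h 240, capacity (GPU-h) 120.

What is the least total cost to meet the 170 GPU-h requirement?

16600

Cheapest first:
Supplier X (80): use full 110 ; 60 GPU-h to go.
Supplier 26 (130): take the remaining 60 ; done.
Supplier K, Supplier 13, Supplier D: unused.
Cost = 110×80 + 60×130 = 16600.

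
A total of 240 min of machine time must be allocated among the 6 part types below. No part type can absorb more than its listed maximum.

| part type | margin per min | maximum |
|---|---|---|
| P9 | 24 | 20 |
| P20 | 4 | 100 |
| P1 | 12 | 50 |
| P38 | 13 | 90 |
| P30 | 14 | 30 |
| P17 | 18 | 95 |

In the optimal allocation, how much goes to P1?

Highest margin per min first: P9 24 > P17 18 > P30 14 > P38 13 > P1 12 > P20 4.
Give P9 20 to hit its cap of 20 → 220 left.
Give P17 95 to hit its cap of 95 → 125 left.
P30: +30 to 30 (cap) → 95 left.
Give P38 90 to hit its cap of 90 → 5 left.
P1 has room for 50 but only 5 remain, so it gets 5.

5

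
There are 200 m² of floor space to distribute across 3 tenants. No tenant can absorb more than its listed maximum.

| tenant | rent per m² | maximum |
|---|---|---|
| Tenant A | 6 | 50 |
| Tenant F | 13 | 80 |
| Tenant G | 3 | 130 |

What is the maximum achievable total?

1550

Highest rent per m² first: Tenant F 13 > Tenant A 6 > Tenant G 3.
Tenant F takes 80 to reach its cap of 80 ; 120 left.
Tenant A: +50 to 50 (cap) ; 70 left.
Only 70 left; Tenant G takes them to reach 70.
Total = 6×50 + 13×80 + 3×70 = 1550.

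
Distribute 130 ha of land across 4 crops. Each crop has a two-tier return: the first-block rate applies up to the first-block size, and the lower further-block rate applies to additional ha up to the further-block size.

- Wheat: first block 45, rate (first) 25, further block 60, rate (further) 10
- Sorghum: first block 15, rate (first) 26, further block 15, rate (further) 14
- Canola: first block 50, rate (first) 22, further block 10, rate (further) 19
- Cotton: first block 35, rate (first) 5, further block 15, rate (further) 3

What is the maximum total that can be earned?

Order all 8 blocks by rate: Sorghum/tier1 26 > Wheat/tier1 25 > Canola/tier1 22 > Canola/tier2 19 > Sorghum/tier2 14 > Wheat/tier2 10 > Cotton/tier1 5 > Cotton/tier2 3.
Sorghum tier1 at 26: fill all 15 → 115 left.
Fill Wheat tier1 block (45 at 25) → 70 left.
Canola tier1 at 22: fill all 50 → 20 left.
Fill Canola tier2 block (10 at 19) → 10 left.
Sorghum tier2 at 14: only 10 left, fill 10.
Total = 26×15 + 25×45 + 22×50 + 19×10 + 14×10 = 2945.

2945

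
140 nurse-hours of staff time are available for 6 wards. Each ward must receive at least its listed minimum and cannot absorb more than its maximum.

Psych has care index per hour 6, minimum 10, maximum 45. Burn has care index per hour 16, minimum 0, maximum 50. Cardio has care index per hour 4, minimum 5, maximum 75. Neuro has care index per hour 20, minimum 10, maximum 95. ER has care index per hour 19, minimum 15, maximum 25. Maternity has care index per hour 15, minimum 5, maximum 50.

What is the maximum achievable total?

2530

Meeting every minimum uses 10+0+5+10+15+5 = 45 nurse-hours, leaving 95.
Order the wards by care index per hour: Neuro 20 > ER 19 > Burn 16 > Maternity 15 > Psych 6 > Cardio 4.
Give Neuro 85 more to hit its cap of 95 → 10 left.
ER: +10 to 25 (cap) → 0 left.
Total = 6×10 + 4×5 + 20×95 + 19×25 + 15×5 = 2530.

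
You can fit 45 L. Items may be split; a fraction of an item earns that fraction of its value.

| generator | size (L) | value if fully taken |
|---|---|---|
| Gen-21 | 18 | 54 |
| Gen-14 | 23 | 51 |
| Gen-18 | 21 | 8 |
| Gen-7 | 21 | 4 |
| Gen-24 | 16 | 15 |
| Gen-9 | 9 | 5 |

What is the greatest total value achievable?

108.75

Best value per unit of size first: Gen-21 54/18≈3, Gen-14 51/23≈2.22, Gen-24 15/16≈0.938, Gen-9 5/9≈0.556, Gen-18 8/21≈0.381, Gen-7 4/21≈0.19.
Gen-21: take in full, 18 L for value 54 → 27 left.
Take all of Gen-14 (23 L, value 51) → 4 L left.
Fill the last 4 L with part of Gen-24: 4/16 of it earns 3.75.
Total value = 108.75.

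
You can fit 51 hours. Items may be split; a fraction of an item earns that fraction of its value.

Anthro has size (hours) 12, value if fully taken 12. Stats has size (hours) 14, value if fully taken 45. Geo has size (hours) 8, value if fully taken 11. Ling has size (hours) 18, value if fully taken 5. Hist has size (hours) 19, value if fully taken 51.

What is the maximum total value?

117

Best value per unit of size first: Stats 45/14≈3.21, Hist 51/19≈2.68, Geo 11/8≈1.38, Anthro 12/12≈1, Ling 5/18≈0.278.
All 14 hours of Stats fit (value 45) ; 37 remain.
Hist: take in full, 19 hours for value 51 ; 18 left.
All 8 hours of Geo fit (value 11) ; 10 remain.
Fill the last 10 hours with part of Anthro: 10/12 of it earns 10.
Total value = 117.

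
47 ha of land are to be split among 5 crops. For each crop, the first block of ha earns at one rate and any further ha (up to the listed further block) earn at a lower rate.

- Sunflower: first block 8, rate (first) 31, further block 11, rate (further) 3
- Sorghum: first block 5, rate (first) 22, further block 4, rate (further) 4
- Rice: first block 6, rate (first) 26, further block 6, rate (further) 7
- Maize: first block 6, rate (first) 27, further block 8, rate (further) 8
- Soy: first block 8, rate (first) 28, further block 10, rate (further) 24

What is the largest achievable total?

1172

Rank every tier by rate: Sunflower/tier1 31 > Soy/tier1 28 > Maize/tier1 27 > Rice/tier1 26 > Soy/tier2 24 > Sorghum/tier1 22 > Maize/tier2 8 > Rice/tier2 7 > Sorghum/tier2 4 > Sunflower/tier2 3.
Sunflower/tier1 (31): +8 ; 39 left.
Soy tier1 at 28: fill all 8 ; 31 left.
Maize/tier1 (27): +6 ; 25 left.
Rice/tier1 (26): +6 ; 19 left.
Soy tier2 at 24: fill all 10 ; 9 left.
Sorghum tier1 at 22: fill all 5 ; 4 left.
Maize tier2 at 8: only 4 left, fill 4.
Total = 31×8 + 28×8 + 27×6 + 26×6 + 24×10 + 22×5 + 8×4 = 1172.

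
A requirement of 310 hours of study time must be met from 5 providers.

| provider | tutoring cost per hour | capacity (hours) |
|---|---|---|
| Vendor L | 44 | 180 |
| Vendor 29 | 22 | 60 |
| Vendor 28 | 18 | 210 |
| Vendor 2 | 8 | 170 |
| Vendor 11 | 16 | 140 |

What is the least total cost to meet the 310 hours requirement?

Fill from the cheapest provider first.
Vendor 2 at 8: take all 170 hours → 140 still needed.
Take 140 from Vendor 11 at 16 → need 0 more.
Vendor 28, Vendor 29, Vendor L: unused.
Cost = 170×8 + 140×16 = 3600.

3600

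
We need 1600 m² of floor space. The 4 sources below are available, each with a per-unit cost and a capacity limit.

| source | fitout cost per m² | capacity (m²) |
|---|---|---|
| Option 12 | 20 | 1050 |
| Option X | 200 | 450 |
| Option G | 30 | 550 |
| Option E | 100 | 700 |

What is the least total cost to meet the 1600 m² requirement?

37500

Cheapest first:
Option 12 (20): use full 1050 — 550 m² to go.
Option G (30): use full 550 — 0 m² to go.
Option E, Option X: unused.
Cost = 1050×20 + 550×30 = 37500.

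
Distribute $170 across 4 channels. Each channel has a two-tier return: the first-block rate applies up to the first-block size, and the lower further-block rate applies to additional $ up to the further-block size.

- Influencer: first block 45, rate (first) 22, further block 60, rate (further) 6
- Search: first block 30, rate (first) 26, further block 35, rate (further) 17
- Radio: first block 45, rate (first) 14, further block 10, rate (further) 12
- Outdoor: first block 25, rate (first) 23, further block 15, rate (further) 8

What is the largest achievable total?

3430

Treat each block as its own option and order by rate: Search/T1 26 > Outdoor/T1 23 > Influencer/T1 22 > Search/T2 17 > Radio/T1 14 > Radio/T2 12 > Outdoor/T2 8 > Influencer/T2 6.
Fill Search T1 block (30 at 26) ; 140 left.
Fill Outdoor T1 block (25 at 23) ; 115 left.
Fill Influencer T1 block (45 at 22) ; 70 left.
Search/T2 (17): +35 ; 35 left.
35 remain; put them into Radio T1 at 14.
Total = 26×30 + 23×25 + 22×45 + 17×35 + 14×35 = 3430.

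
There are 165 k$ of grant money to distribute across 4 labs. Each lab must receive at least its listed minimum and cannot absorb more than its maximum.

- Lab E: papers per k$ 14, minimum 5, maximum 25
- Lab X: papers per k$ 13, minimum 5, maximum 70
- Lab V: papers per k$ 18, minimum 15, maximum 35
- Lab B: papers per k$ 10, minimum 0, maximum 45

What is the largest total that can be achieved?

2240

Meeting every minimum uses 5+5+15+0 = 25 k$, leaving 140.
Highest papers per k$ first: Lab V 18 > Lab E 14 > Lab X 13 > Lab B 10.
Lab V takes 20 more to reach its cap of 35 ; 120 left.
Give Lab E 20 more to hit its cap of 25 ; 100 left.
Lab X takes 65 more to reach its cap of 70 ; 35 left.
Only 35 left; Lab B takes them to reach 35.
Total = 14×25 + 13×70 + 18×35 + 10×35 = 2240.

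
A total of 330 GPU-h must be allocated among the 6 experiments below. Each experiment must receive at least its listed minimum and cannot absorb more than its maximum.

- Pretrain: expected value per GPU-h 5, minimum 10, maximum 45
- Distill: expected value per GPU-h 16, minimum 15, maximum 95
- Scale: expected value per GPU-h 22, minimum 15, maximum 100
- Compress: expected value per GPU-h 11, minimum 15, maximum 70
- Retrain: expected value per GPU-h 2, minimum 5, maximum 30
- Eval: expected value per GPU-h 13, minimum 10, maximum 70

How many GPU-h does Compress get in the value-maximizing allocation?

50

Meeting every minimum uses 10+15+15+15+5+10 = 70 GPU-h, leaving 260.
Rank by expected value per GPU-h: Scale 22 > Distill 16 > Eval 13 > Compress 11 > Pretrain 5 > Retrain 2.
Give Scale 85 more to hit its cap of 100 ; 175 left.
Distill: +80 to 95 (cap) ; 95 left.
Eval: +60 to 70 (cap) ; 35 left.
Compress has room for 55 more but only 35 remain, so it gets 50.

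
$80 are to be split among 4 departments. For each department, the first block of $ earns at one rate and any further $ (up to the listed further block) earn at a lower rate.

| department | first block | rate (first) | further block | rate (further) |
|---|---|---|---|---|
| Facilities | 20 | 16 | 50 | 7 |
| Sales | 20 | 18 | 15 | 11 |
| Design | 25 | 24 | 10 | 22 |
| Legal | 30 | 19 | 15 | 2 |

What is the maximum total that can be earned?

Rank every tier by rate: Design/tier1 24 > Design/tier2 22 > Legal/tier1 19 > Sales/tier1 18 > Facilities/tier1 16 > Sales/tier2 11 > Facilities/tier2 7 > Legal/tier2 2.
Design tier1 at 24: fill all 25 → 55 left.
Fill Design tier2 block (10 at 22) → 45 left.
Legal tier1 at 19: fill all 30 → 15 left.
Sales tier1 at 18: only 15 left, fill 15.
Total = 24×25 + 22×10 + 19×30 + 18×15 = 1660.

1660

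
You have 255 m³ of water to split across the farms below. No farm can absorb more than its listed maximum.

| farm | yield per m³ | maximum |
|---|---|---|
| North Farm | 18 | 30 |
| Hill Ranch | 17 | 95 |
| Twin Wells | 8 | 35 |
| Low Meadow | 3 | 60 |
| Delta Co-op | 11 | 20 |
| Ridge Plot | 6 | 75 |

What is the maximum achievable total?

Order the farms by yield per m³: North Farm 18 > Hill Ranch 17 > Delta Co-op 11 > Twin Wells 8 > Ridge Plot 6 > Low Meadow 3.
Give North Farm 30 to hit its cap of 30 ; 225 left.
Give Hill Ranch 95 to hit its cap of 95 ; 130 left.
Delta Co-op: +20 to 20 (cap) ; 110 left.
Twin Wells takes 35 to reach its cap of 35 ; 75 left.
Give Ridge Plot 75 to hit its cap of 75 ; 0 left.
Total = 18×30 + 17×95 + 8×35 + 11×20 + 6×75 = 3105.

3105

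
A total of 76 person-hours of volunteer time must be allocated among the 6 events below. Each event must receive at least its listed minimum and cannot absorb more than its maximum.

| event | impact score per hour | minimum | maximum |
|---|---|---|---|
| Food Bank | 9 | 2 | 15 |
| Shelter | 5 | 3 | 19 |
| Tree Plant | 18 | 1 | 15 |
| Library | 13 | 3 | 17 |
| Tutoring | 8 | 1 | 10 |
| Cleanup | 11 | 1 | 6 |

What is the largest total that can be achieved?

Meeting every minimum uses 2+3+1+3+1+1 = 11 person-hours, leaving 65.
Highest impact score per hour first: Tree Plant 18 > Library 13 > Cleanup 11 > Food Bank 9 > Tutoring 8 > Shelter 5.
Tree Plant takes 14 more to reach its cap of 15 → 51 left.
Library takes 14 more to reach its cap of 17 → 37 left.
Give Cleanup 5 more to hit its cap of 6 → 32 left.
Give Food Bank 13 more to hit its cap of 15 → 19 left.
Tutoring takes 9 more to reach its cap of 10 → 10 left.
Only 10 left; Shelter takes them to reach 13.
Total = 9×15 + 5×13 + 18×15 + 13×17 + 8×10 + 11×6 = 837.

837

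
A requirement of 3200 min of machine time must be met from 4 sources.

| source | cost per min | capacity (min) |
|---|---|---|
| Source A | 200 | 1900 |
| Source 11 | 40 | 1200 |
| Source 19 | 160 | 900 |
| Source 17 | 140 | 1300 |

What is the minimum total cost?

Cheapest first:
Source 11 at 40: take all 1200 min → 2000 still needed.
Take 1300 from Source 17 at 140 → need 700 more.
Take 700 from Source 19 at 160 to finish.
Source A: unused.
Cost = 1200×40 + 1300×140 + 700×160 = 342000.

342000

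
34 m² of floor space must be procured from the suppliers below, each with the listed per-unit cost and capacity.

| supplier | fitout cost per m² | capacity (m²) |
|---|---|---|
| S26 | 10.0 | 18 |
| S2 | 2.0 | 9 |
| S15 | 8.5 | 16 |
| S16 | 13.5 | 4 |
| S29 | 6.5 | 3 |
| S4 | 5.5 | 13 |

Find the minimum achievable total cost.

185.5

Fill from the cheapest supplier first.
S2 at 2.0: take all 9 m² — 25 still needed.
S4 (5.5): use full 13 — 12 m² to go.
Take 3 from S29 at 6.5 — need 9 more.
S15 (8.5): take the remaining 9 — done.
S26, S16: unused.
Cost = 9×2.0 + 13×5.5 + 3×6.5 + 9×8.5 = 185.5.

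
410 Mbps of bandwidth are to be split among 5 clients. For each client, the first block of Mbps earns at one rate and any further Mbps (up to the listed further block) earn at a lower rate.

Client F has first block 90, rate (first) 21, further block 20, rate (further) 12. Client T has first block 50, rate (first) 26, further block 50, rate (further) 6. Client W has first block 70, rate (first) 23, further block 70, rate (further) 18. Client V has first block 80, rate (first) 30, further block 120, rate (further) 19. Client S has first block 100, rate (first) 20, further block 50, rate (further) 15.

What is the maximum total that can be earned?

9580

Rank every tier by rate: Client V/tier1 30 > Client T/tier1 26 > Client W/tier1 23 > Client F/tier1 21 > Client S/tier1 20 > Client V/tier2 19 > Client W/tier2 18 > Client S/tier2 15 > Client F/tier2 12 > Client T/tier2 6.
Client V/tier1 (30): +80 ; 330 left.
Client T/tier1 (26): +50 ; 280 left.
Fill Client W tier1 block (70 at 23) ; 210 left.
Client F/tier1 (21): +90 ; 120 left.
Client S tier1 at 20: fill all 100 ; 20 left.
20 remain; put them into Client V tier2 at 19.
Total = 30×80 + 26×50 + 23×70 + 21×90 + 20×100 + 19×20 = 9580.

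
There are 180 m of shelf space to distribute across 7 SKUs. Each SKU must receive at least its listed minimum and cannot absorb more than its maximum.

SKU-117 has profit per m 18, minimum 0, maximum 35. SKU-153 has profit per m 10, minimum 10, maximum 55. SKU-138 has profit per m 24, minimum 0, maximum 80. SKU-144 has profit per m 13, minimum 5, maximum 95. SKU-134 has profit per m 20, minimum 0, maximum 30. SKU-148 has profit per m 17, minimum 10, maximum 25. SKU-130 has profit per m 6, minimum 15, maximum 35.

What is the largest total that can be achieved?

3485

Meeting every minimum uses 0+10+0+5+0+10+15 = 40 m, leaving 140.
Order the SKUs by profit per m: SKU-138 24 > SKU-134 20 > SKU-117 18 > SKU-148 17 > SKU-144 13 > SKU-153 10 > SKU-130 6.
SKU-138 takes 80 more to reach its cap of 80 → 60 left.
SKU-134: +30 to 30 (cap) → 30 left.
Only 30 left; SKU-117 takes them to reach 30.
Total = 18×30 + 10×10 + 24×80 + 13×5 + 20×30 + 17×10 + 6×15 = 3485.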